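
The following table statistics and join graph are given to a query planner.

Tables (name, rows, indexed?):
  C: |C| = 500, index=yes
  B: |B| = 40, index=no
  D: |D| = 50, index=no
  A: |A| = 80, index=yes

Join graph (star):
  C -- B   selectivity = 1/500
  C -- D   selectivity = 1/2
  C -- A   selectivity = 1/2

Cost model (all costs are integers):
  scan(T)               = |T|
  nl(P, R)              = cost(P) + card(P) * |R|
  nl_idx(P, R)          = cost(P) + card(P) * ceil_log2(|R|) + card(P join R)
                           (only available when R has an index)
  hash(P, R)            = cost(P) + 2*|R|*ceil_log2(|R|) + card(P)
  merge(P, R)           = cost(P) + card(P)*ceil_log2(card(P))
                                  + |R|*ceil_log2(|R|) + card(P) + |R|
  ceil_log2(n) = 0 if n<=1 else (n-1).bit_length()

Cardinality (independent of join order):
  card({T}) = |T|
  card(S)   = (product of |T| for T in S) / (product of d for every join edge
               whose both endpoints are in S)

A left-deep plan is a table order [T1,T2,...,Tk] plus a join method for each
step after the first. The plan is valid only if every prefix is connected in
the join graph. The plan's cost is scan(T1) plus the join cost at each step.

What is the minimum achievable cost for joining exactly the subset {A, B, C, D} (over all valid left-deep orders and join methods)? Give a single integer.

Selinger DP over subsets of {A,B,C,D}:
  {C}: scan cost=500, card=500
  {B}: scan cost=40, card=40
  {D}: scan cost=50, card=50
  {A}: scan cost=80, card=80
  {BC}: card=40; try (C,nl_idx)→440, (B,hash)→1480, (C,merge)→5320, (B,merge)→5780, (C,hash)→9080, (C,nl)→20040 …(+1); best=440 via (C,nl_idx)
  {CD}: card=12500; try (D,hash)→1600, (C,merge)→5400, (D,merge)→5850, (C,hash)→9100, (C,nl_idx)→13000, (C,nl)→25050 …(+1); best=1600 via (D,hash)
  {AC}: card=20000; try (A,hash)→2120, (C,merge)→5720, (A,merge)→6140, (C,hash)→9160, (C,nl_idx)→20800, (A,nl_idx)→24000 …(+2); best=2120 via (A,hash)
  {BCD}: card=1000; try (D,merge)→1070, (D,hash)→1080, (D,nl)→2440, (B,hash)→14580, (B,merge)→189380, (B,nl)→501600; best=1070 via (D,merge)
  {ABC}: card=1600; try (A,merge)→1360, (A,hash)→1600, (A,nl_idx)→2320, (A,nl)→3640, (B,hash)→22600, (B,merge)→322400 …(+1); best=1360 via (A,merge)
  {ACD}: card=500000; try (A,hash)→15220, (D,hash)→22720, (A,merge)→189740, (D,merge)→322470, (A,nl_idx)→589100, (A,nl)→1001600 …(+1); best=15220 via (A,hash)
  {ABCD}: card=40000; try (A,hash)→3190, (D,hash)→3560, (A,merge)→12710, (D,merge)→20910, (A,nl_idx)→48070, (A,nl)→81070 …(+4); best=3190 via (A,hash)

3190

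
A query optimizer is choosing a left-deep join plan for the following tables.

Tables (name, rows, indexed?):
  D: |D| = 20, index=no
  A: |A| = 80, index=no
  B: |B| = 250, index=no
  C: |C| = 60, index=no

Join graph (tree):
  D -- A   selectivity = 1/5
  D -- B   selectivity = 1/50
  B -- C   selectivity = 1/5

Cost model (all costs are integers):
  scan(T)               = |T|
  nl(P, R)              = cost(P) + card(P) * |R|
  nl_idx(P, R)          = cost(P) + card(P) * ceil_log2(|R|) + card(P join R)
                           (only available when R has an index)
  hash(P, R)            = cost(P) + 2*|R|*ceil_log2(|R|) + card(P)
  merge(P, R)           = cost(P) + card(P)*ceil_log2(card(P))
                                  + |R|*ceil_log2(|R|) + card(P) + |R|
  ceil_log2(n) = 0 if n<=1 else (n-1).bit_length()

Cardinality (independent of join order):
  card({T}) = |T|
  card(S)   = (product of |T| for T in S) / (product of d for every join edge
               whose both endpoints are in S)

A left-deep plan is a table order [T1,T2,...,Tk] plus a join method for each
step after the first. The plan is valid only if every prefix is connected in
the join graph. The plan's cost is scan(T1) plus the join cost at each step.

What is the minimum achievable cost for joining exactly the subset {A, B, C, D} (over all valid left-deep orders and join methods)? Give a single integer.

3840

Selinger DP over subsets of {A,B,C,D}:
  {D}: scan cost=20, card=20
  {A}: scan cost=80, card=80
  {B}: scan cost=250, card=250
  {C}: scan cost=60, card=60
  {AD}: card=320; try (D,hash)→360, (A,merge)→780, (D,merge)→840, (A,hash)→1160, (A,nl)→1620, (D,nl)→1680; best=360 via (D,hash)
  {BD}: card=100; try (D,hash)→700, (B,merge)→2390, (D,merge)→2620, (B,hash)→4040, (B,nl)→5020, (D,nl)→5250; best=700 via (D,hash)
  {BC}: card=3000; try (C,hash)→1220, (B,merge)→2730, (C,merge)→2920, (B,hash)→4120, (B,nl)→15060, (C,nl)→15250; best=1220 via (C,hash)
  {ABD}: card=1600; try (A,hash)→1920, (A,merge)→2140, (B,hash)→4680, (B,merge)→5810, (A,nl)→8700, (B,nl)→80360; best=1920 via (A,hash)
  {BCD}: card=1200; try (C,hash)→1520, (C,merge)→1920, (D,hash)→4420, (C,nl)→6700, (D,merge)→40340, (D,nl)→61220; best=1520 via (C,hash)
  {ABCD}: card=19200; try (A,hash)→3840, (C,hash)→4240, (A,merge)→16560, (C,merge)→21540, (A,nl)→97520, (C,nl)→97920; best=3840 via (A,hash)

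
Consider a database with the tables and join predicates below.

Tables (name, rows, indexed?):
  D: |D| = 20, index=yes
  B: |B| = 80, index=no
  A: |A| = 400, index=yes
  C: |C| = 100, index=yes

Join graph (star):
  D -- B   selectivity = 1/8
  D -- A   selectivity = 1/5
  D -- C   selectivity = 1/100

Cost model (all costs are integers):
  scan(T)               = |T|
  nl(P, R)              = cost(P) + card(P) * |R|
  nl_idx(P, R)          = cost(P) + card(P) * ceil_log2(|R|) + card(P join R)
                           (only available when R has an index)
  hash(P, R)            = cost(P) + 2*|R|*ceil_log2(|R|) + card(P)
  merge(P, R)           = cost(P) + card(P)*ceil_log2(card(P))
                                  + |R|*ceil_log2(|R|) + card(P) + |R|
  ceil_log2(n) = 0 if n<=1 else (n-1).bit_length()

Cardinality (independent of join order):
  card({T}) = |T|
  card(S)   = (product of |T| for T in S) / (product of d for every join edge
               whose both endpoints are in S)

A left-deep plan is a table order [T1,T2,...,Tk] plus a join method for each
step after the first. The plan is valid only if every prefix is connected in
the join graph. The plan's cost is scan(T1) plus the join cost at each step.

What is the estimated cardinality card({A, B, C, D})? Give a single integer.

16000

Tables in S: A(400), B(80), C(100), D(20)
Edges inside S: D-B(d=8), D-A(d=5), D-C(d=100)
numerator = 400 * 80 * 100 * 20 = 64000000
denominator = 8 * 5 * 100 = 4000
card(S) = 64000000 / 4000 = 16000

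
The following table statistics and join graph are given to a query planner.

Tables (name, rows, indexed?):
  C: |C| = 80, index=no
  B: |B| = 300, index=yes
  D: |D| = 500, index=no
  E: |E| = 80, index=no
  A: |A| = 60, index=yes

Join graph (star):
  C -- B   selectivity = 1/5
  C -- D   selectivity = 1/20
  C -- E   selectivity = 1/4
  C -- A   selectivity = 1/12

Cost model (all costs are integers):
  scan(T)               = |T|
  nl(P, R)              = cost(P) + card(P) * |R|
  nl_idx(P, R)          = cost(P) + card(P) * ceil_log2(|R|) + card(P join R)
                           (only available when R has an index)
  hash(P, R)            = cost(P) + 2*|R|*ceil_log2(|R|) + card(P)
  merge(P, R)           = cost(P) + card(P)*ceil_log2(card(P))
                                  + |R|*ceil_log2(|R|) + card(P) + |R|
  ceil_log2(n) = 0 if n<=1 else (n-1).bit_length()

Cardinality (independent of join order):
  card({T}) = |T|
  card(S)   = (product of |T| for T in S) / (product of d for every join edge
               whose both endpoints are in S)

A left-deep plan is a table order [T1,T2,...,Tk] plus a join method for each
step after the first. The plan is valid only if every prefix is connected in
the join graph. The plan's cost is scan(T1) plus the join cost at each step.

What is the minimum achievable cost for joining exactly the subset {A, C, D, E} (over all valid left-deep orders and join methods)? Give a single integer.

Selinger DP over subsets of {A,C,D,E}:
  {C}: scan cost=80, card=80
  {D}: scan cost=500, card=500
  {E}: scan cost=80, card=80
  {A}: scan cost=60, card=60
  {CD}: card=2000; try (C,hash)→2120, (D,merge)→5720, (C,merge)→6140, (D,hash)→9160, (D,nl)→40080, (C,nl)→40500; best=2120 via (C,hash)
  {CE}: card=1600; try (E,hash)→1280, (C,hash)→1280, (E,merge)→1360, (C,merge)→1360, (E,nl)→6480, (C,nl)→6480; best=1280 via (E,hash)
  {AC}: card=400; try (A,hash)→880, (A,nl_idx)→960, (C,merge)→1120, (A,merge)→1140, (C,hash)→1240, (C,nl)→4860 …(+1); best=880 via (A,hash)
  {CDE}: card=40000; try (E,hash)→5240, (D,hash)→11880, (D,merge)→25480, (E,merge)→26760, (E,nl)→162120, (D,nl)→801280; best=5240 via (E,hash)
  {ACD}: card=10000; try (A,hash)→4840, (D,merge)→9880, (D,hash)→10280, (A,nl_idx)→24120, (A,merge)→26540, (A,nl)→122120 …(+1); best=4840 via (A,hash)
  {ACE}: card=8000; try (E,hash)→2400, (A,hash)→3600, (E,merge)→5520, (A,nl_idx)→18880, (A,merge)→20900, (E,nl)→32880 …(+1); best=2400 via (E,hash)
  {ACDE}: card=200000; try (E,hash)→15960, (D,hash)→19400, (A,hash)→45960, (D,merge)→119400, (E,merge)→155480, (A,nl_idx)→445240 …(+4); best=15960 via (E,hash)

15960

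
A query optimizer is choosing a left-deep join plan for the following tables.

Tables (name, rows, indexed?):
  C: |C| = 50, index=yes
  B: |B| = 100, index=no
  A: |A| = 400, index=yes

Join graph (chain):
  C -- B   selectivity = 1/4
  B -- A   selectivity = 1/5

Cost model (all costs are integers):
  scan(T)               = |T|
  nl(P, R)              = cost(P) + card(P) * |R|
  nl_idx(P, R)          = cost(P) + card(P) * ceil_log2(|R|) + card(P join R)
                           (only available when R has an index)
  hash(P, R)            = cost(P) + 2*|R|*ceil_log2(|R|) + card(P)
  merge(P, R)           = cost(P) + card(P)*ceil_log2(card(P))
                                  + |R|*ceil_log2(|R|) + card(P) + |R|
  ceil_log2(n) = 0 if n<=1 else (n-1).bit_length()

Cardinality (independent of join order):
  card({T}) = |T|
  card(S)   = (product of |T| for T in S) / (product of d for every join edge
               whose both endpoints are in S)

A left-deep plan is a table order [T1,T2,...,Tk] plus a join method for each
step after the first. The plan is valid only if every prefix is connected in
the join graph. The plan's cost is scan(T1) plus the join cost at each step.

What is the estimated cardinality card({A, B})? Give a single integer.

8000

Tables in S: A(400), B(100)
Edges inside S: B-A(d=5)
numerator = 400 * 100 = 40000
denominator = 5 = 5
card(S) = 40000 / 5 = 8000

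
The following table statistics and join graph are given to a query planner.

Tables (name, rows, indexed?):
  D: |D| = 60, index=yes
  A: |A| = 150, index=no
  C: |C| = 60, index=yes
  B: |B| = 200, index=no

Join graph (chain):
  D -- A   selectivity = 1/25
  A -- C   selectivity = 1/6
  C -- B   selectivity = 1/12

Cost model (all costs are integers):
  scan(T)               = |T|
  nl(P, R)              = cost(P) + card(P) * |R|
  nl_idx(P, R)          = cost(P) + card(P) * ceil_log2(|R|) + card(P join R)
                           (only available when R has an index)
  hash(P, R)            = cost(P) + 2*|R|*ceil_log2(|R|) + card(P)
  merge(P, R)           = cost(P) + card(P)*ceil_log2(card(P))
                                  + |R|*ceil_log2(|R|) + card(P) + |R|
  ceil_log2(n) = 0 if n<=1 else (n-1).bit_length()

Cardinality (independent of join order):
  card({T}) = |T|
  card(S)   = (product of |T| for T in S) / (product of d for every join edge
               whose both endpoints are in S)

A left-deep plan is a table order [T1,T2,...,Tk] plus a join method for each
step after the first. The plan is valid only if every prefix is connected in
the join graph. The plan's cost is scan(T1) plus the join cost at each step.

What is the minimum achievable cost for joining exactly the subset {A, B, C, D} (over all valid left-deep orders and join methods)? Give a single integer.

Selinger DP over subsets of {A,B,C,D}:
  {D}: scan cost=60, card=60
  {A}: scan cost=150, card=150
  {C}: scan cost=60, card=60
  {B}: scan cost=200, card=200
  {AD}: card=360; try (D,hash)→1020, (D,nl_idx)→1410, (A,merge)→1830, (D,merge)→1920, (A,hash)→2520, (A,nl)→9060 …(+1); best=1020 via (D,hash)
  {AC}: card=1500; try (C,hash)→1020, (A,merge)→1830, (C,merge)→1920, (A,hash)→2520, (C,nl_idx)→2550, (A,nl)→9060 …(+1); best=1020 via (C,hash)
  {BC}: card=1000; try (C,hash)→1120, (B,merge)→2280, (C,nl_idx)→2400, (C,merge)→2420, (B,hash)→3320, (B,nl)→12060 …(+1); best=1120 via (C,hash)
  {ACD}: card=3600; try (C,hash)→2100, (D,hash)→3240, (C,merge)→5040, (C,nl_idx)→6780, (D,nl_idx)→13620, (D,merge)→19440 …(+2); best=2100 via (C,hash)
  {ABC}: card=25000; try (A,hash)→4520, (B,hash)→5720, (A,merge)→13470, (B,merge)→20820, (A,nl)→151120, (B,nl)→301020; best=4520 via (A,hash)
  {ABCD}: card=60000; try (B,hash)→8900, (D,hash)→30240, (B,merge)→50700, (D,nl_idx)→214520, (D,merge)→404940, (B,nl)→722100 …(+1); best=8900 via (B,hash)

8900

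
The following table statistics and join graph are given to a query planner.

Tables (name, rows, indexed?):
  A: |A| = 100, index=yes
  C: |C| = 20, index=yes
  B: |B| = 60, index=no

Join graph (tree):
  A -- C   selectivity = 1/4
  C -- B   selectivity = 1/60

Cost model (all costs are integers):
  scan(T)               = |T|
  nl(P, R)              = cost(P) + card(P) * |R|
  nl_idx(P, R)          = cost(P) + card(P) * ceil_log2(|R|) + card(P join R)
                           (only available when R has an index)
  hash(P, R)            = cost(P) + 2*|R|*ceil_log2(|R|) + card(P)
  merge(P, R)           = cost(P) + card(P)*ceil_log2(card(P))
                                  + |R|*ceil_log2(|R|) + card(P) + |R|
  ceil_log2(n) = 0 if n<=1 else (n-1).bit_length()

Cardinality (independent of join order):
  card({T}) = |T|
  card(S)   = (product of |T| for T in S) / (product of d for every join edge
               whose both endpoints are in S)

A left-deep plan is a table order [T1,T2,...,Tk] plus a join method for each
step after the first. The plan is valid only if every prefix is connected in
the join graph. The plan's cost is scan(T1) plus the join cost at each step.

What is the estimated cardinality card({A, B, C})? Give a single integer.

500

Tables in S: A(100), B(60), C(20)
Edges inside S: A-C(d=4), C-B(d=60)
numerator = 100 * 60 * 20 = 120000
denominator = 4 * 60 = 240
card(S) = 120000 / 240 = 500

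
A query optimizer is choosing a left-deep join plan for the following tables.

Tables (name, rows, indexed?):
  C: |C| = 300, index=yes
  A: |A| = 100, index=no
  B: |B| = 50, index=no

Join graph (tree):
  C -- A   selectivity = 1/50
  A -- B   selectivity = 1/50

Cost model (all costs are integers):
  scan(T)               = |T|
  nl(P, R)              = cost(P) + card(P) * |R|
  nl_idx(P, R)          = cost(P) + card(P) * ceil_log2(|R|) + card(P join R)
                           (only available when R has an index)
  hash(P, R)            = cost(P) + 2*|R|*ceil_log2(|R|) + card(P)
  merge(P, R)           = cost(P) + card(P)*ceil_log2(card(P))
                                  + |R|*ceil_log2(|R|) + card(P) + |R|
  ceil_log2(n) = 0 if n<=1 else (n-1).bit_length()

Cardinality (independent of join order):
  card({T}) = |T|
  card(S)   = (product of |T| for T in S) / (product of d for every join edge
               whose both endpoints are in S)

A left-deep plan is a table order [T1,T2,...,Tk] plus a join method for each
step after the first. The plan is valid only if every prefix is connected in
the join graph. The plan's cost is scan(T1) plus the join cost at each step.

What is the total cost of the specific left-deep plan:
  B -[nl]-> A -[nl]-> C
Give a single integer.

step 1: scan B: cost=50, card=50
step 2: join A via nl
    card(P join A) = 50*100/(50) = 100
    cost = 50 + 50*100 = 5050
step 3: join C via nl
    card(P join C) = 100*300/(50) = 600
    cost = 5050 + 100*300 = 35050

35050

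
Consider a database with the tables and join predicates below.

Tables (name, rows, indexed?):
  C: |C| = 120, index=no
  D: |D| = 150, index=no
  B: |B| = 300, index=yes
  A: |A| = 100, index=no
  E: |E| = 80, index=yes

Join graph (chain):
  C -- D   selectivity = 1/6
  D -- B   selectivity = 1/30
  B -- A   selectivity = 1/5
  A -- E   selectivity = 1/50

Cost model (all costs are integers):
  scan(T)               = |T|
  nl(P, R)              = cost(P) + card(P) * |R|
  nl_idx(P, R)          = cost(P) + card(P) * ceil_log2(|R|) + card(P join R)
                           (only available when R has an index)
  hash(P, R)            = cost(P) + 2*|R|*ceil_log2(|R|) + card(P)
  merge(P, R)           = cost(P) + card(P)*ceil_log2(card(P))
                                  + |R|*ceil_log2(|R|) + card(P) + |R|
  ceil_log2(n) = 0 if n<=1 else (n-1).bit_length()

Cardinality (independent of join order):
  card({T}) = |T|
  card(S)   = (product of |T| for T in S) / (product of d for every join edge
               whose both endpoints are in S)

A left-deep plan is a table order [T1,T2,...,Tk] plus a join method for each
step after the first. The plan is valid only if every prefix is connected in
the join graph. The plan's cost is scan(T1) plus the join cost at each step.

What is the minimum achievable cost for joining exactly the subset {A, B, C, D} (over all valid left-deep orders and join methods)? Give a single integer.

37580

Selinger DP over subsets of {A,B,C,D}:
  {C}: scan cost=120, card=120
  {D}: scan cost=150, card=150
  {B}: scan cost=300, card=300
  {A}: scan cost=100, card=100
  {CD}: card=3000; try (C,hash)→1980, (D,merge)→2430, (C,merge)→2460, (D,hash)→2640, (D,nl)→18120, (C,nl)→18150; best=1980 via (C,hash)
  {BD}: card=1500; try (D,hash)→3000, (B,nl_idx)→3000, (B,merge)→4500, (D,merge)→4650, (B,hash)→5700, (B,nl)→45150 …(+1); best=3000 via (D,hash)
  {AB}: card=6000; try (A,hash)→2000, (B,merge)→3900, (A,merge)→4100, (B,hash)→5600, (B,nl_idx)→7000, (B,nl)→30100 …(+1); best=2000 via (A,hash)
  {BCD}: card=30000; try (C,hash)→6180, (B,hash)→10380, (C,merge)→21960, (B,merge)→43980, (B,nl_idx)→58980, (C,nl)→183000 …(+1); best=6180 via (C,hash)
  {ABD}: card=30000; try (A,hash)→5900, (D,hash)→10400, (A,merge)→21800, (D,merge)→87350, (A,nl)→153000, (D,nl)→902000; best=5900 via (A,hash)
  {ABCD}: card=600000; try (C,hash)→37580, (A,hash)→37580, (C,merge)→486860, (A,merge)→486980, (A,nl)→3006180, (C,nl)→3605900; best=37580 via (C,hash)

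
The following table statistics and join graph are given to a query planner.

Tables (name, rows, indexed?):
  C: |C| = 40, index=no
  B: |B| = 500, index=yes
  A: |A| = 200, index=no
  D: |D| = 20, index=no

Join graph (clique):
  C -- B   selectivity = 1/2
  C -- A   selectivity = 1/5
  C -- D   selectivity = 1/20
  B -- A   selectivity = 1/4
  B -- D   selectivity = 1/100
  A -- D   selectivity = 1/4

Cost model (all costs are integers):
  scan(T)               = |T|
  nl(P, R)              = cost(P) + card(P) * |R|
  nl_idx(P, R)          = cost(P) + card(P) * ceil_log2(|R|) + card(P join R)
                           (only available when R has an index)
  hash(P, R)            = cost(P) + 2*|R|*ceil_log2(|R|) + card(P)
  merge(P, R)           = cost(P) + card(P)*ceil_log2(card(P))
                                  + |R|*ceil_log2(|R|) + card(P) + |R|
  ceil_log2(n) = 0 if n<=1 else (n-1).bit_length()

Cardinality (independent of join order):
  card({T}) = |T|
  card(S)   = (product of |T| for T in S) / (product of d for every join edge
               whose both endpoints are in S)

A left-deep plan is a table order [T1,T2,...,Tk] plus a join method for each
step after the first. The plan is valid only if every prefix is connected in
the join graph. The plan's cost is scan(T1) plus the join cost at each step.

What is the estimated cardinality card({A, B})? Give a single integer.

25000

Tables in S: A(200), B(500)
Edges inside S: B-A(d=4)
numerator = 200 * 500 = 100000
denominator = 4 = 4
card(S) = 100000 / 4 = 25000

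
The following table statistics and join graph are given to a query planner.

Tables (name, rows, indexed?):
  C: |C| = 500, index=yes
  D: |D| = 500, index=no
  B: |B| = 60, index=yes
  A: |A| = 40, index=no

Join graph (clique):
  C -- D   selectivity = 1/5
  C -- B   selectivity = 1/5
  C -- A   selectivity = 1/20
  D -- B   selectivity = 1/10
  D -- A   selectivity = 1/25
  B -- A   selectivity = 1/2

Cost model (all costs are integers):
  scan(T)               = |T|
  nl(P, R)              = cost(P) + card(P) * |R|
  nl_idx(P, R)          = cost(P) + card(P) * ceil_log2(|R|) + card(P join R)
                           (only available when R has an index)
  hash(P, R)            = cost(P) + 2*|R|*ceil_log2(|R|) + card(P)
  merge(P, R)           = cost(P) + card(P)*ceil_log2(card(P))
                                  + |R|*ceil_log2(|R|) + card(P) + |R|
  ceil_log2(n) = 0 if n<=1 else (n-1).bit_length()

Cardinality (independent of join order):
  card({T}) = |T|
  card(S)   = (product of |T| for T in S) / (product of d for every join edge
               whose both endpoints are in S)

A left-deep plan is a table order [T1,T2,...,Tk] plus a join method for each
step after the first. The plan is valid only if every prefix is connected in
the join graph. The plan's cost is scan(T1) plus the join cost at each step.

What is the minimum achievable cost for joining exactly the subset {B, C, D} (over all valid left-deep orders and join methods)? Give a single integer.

Selinger DP over subsets of {B,C,D}:
  {C}: scan cost=500, card=500
  {D}: scan cost=500, card=500
  {B}: scan cost=60, card=60
  {CD}: card=50000; try (D,hash)→10000, (C,hash)→10000, (D,merge)→10500, (C,merge)→10500, (C,nl_idx)→55000, (D,nl)→250500 …(+1); best=10000 via (D,hash)
  {BC}: card=6000; try (B,hash)→1720, (C,merge)→5480, (B,merge)→5920, (C,nl_idx)→6600, (C,hash)→9120, (B,nl_idx)→9500 …(+2); best=1720 via (B,hash)
  {BD}: card=3000; try (B,hash)→1720, (D,merge)→5480, (B,merge)→5920, (B,nl_idx)→6500, (D,hash)→9120, (D,nl)→30060 …(+1); best=1720 via (B,hash)
  {BCD}: card=60000; try (C,hash)→13720, (D,hash)→16720, (C,merge)→45720, (B,hash)→60720, (C,nl_idx)→88720, (D,merge)→90720 …(+5); best=13720 via (C,hash)

13720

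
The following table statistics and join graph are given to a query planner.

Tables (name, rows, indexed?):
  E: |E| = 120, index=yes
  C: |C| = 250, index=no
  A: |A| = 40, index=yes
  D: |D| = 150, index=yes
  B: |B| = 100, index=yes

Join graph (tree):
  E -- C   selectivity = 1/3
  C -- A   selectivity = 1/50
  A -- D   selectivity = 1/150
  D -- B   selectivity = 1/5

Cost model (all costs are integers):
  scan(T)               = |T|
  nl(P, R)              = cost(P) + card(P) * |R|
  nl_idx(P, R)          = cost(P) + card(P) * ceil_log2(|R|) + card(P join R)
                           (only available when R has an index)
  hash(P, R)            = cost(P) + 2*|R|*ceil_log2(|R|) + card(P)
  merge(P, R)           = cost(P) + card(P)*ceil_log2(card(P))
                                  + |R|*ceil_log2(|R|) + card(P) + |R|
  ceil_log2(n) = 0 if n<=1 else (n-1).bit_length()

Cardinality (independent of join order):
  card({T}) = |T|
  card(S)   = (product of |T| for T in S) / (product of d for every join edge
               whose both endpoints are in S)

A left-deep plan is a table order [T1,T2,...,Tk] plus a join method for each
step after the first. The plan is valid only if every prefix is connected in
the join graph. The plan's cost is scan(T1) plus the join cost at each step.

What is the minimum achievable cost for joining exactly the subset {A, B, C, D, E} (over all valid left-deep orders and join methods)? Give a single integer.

10060

Selinger DP over subsets of {A,B,C,D,E}:
  {E}: scan cost=120, card=120
  {C}: scan cost=250, card=250
  {A}: scan cost=40, card=40
  {D}: scan cost=150, card=150
  {B}: scan cost=100, card=100
  {CE}: card=10000; try (E,hash)→2180, (C,merge)→3330, (E,merge)→3460, (C,hash)→4240, (E,nl_idx)→12000, (C,nl)→30120 …(+1); best=2180 via (E,hash)
  {AC}: card=200; try (A,hash)→980, (A,nl_idx)→1950, (C,merge)→2570, (A,merge)→2780, (C,hash)→4080, (C,nl)→10040 …(+1); best=980 via (A,hash)
  {AD}: card=40; try (D,nl_idx)→400, (A,hash)→780, (A,nl_idx)→1090, (D,merge)→1670, (A,merge)→1780, (D,hash)→2480 …(+2); best=400 via (D,nl_idx)
  {BD}: card=3000; try (B,hash)→1700, (D,merge)→2250, (B,merge)→2300, (D,hash)→2600, (D,nl_idx)→3900, (B,nl_idx)→4200 …(+2); best=1700 via (B,hash)
  {ACE}: card=8000; try (E,hash)→2860, (E,merge)→3740, (E,nl_idx)→10380, (A,hash)→12660, (E,nl)→24980, (A,nl_idx)→70180 …(+2); best=2860 via (E,hash)
  {ACD}: card=200; try (D,nl_idx)→2780, (C,merge)→2930, (D,hash)→3580, (D,merge)→4130, (C,hash)→4440, (C,nl)→10400 …(+1); best=2780 via (D,nl_idx)
  {ABD}: card=800; try (B,merge)→1480, (B,nl_idx)→1480, (B,hash)→1840, (B,nl)→4400, (A,hash)→5180, (A,nl_idx)→20500 …(+2); best=1480 via (B,merge)
  {ACDE}: card=8000; try (E,hash)→4660, (E,merge)→5540, (E,nl_idx)→12180, (D,hash)→13260, (E,nl)→26780, (D,nl_idx)→74860 …(+2); best=4660 via (E,hash)
  {ABCD}: card=4000; try (B,hash)→4380, (B,merge)→5380, (C,hash)→6280, (B,nl_idx)→8180, (C,merge)→12530, (B,nl)→22780 …(+1); best=4380 via (B,hash)
  {ABCDE}: card=160000; try (E,hash)→10060, (B,hash)→14060, (E,merge)→57340, (B,merge)→117460, (E,nl_idx)→192380, (B,nl_idx)→220660 …(+2); best=10060 via (E,hash)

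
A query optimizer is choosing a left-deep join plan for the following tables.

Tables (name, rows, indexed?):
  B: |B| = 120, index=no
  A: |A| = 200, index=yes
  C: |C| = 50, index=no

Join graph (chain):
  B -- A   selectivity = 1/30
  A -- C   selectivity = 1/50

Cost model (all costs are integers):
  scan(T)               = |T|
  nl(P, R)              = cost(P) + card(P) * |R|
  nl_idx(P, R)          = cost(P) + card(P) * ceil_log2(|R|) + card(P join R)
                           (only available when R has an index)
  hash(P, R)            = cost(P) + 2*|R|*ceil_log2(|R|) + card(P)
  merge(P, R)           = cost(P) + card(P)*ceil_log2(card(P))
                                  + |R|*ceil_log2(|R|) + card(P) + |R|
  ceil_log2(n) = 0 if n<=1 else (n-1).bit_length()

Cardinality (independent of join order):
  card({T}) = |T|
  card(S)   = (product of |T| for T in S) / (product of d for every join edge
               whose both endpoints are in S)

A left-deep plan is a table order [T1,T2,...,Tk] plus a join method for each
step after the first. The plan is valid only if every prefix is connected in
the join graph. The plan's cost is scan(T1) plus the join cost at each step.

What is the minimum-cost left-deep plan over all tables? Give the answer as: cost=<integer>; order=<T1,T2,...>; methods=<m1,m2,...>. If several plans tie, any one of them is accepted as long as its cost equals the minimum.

Selinger DP (subsets sized 1..n):
  {B}: scan cost=120, card=120
  {A}: scan cost=200, card=200
  {C}: scan cost=50, card=50
  {AB}: card=800; try (A,nl_idx)→1880, (B,hash)→2080, (A,merge)→2880, (B,merge)→2960, (A,hash)→3440, (A,nl)→24120 …(+1); best=1880 via (A,nl_idx)
  {AC}: card=200; try (A,nl_idx)→650, (C,hash)→1000, (A,merge)→2200, (C,merge)→2350, (A,hash)→3300, (A,nl)→10050 …(+1); best=650 via (A,nl_idx)
  {ABC}: card=800; try (B,hash)→2530, (C,hash)→3280, (B,merge)→3410, (C,merge)→11030, (B,nl)→24650, (C,nl)→41880; best=2530 via (B,hash)

cost=2530; order=C,A,B; methods=nl_idx,hash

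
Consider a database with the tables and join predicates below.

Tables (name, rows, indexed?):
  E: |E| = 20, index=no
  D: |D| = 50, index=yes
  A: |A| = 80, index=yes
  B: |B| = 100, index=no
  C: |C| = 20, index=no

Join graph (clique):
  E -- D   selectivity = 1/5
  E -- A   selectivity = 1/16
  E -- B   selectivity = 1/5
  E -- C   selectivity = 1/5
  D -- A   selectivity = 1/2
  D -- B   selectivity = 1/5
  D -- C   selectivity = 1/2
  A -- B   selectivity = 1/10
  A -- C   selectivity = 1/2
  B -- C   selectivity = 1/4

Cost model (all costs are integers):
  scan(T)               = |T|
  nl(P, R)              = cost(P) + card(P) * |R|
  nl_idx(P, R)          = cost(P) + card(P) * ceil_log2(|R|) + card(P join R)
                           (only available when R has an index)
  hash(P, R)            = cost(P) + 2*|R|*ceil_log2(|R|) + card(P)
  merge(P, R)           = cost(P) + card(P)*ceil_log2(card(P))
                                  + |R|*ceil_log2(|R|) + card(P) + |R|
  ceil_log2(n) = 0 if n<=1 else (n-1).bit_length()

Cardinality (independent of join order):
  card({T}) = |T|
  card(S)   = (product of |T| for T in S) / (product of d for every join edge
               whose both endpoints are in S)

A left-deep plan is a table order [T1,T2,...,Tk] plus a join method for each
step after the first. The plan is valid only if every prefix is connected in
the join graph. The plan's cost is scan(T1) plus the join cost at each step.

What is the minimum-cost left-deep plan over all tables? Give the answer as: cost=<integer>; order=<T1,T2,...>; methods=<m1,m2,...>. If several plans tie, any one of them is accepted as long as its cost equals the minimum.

cost=2810; order=E,A,B,C,D; methods=nl_idx,hash,hash,nl_idx

Selinger DP (subsets sized 1..n):
  {E}: scan cost=20, card=20
  {D}: scan cost=50, card=50
  {A}: scan cost=80, card=80
  {B}: scan cost=100, card=100
  {C}: scan cost=20, card=20
  {DE}: card=200; try (E,hash)→300, (D,nl_idx)→340, (D,merge)→490, (E,merge)→520, (D,hash)→640, (D,nl)→1020 …(+1); best=300 via (E,hash)
  {AE}: card=100; try (A,nl_idx)→260, (E,hash)→360, (A,merge)→780, (E,merge)→840, (A,hash)→1160, (A,nl)→1620 …(+1); best=260 via (A,nl_idx)
  {BE}: card=400; try (E,hash)→400, (B,merge)→940, (E,merge)→1020, (B,hash)→1440, (B,nl)→2020, (E,nl)→2100; best=400 via (E,hash)
  {CE}: card=80; try (E,hash)→240, (C,hash)→240, (E,merge)→260, (C,merge)→260, (E,nl)→420, (C,nl)→420; best=240 via (E,hash)
  {AD}: card=2000; try (D,hash)→760, (A,merge)→1040, (D,merge)→1070, (A,hash)→1220, (A,nl_idx)→2400, (D,nl_idx)→2560 …(+2); best=760 via (D,hash)
  {BD}: card=1000; try (D,hash)→800, (B,merge)→1200, (D,merge)→1250, (B,hash)→1500, (D,nl_idx)→1700, (B,nl)→5050 …(+1); best=800 via (D,hash)
  {CD}: card=500; try (C,hash)→300, (D,merge)→490, (C,merge)→520, (D,hash)→640, (D,nl_idx)→640, (D,nl)→1020 …(+1); best=300 via (C,hash)
  {AB}: card=800; try (A,hash)→1320, (B,merge)→1520, (A,merge)→1540, (B,hash)→1560, (A,nl_idx)→1600, (B,nl)→8080 …(+1); best=1320 via (A,hash)
  {AC}: card=800; try (C,hash)→360, (A,merge)→780, (C,merge)→840, (A,nl_idx)→960, (A,hash)→1160, (A,nl)→1620 …(+1); best=360 via (C,hash)
  {BC}: card=500; try (C,hash)→400, (B,merge)→940, (C,merge)→1020, (B,hash)→1440, (B,nl)→2020, (C,nl)→2100; best=400 via (C,hash)
  {ADE}: card=500; try (D,hash)→960, (D,nl_idx)→1360, (D,merge)→1410, (A,hash)→1620, (A,nl_idx)→2200, (A,merge)→2740 …(+5); best=960 via (D,hash)
  {BDE}: card=800; try (D,hash)→1400, (B,hash)→1900, (E,hash)→2000, (B,merge)→2900, (D,nl_idx)→3600, (D,merge)→4750 …(+4); best=1400 via (D,hash)
  {CDE}: card=400; try (C,hash)→700, (D,hash)→920, (E,hash)→1000, (D,nl_idx)→1120, (D,merge)→1230, (C,merge)→2220 …(+4); best=700 via (C,hash)
  {ABE}: card=200; try (B,hash)→1760, (B,merge)→1860, (A,hash)→1920, (E,hash)→2320, (A,nl_idx)→3400, (A,merge)→5040 …(+4); best=1760 via (B,hash)
  {ACE}: card=200; try (C,hash)→560, (A,nl_idx)→1000, (C,merge)→1180, (E,hash)→1360, (A,hash)→1440, (A,merge)→1520 …(+4); best=560 via (C,hash)
  {BCE}: card=400; try (C,hash)→1000, (E,hash)→1100, (B,merge)→1680, (B,hash)→1720, (C,merge)→4520, (E,merge)→5520 …(+3); best=1000 via (C,hash)
  {ABD}: card=4000; try (D,hash)→2720, (A,hash)→2920, (B,hash)→4160, (D,nl_idx)→10120, (D,merge)→10470, (A,nl_idx)→11800 …(+5); best=2720 via (D,hash)
  {ACD}: card=10000; try (D,hash)→1760, (A,hash)→1920, (C,hash)→2960, (A,merge)→5940, (D,merge)→9510, (A,nl_idx)→13800 …(+5); best=1760 via (D,hash)
  {BCD}: card=2500; try (D,hash)→1500, (C,hash)→2000, (B,hash)→2200, (D,merge)→5750, (D,nl_idx)→5900, (B,merge)→6100 …(+4); best=1500 via (D,hash)
  {ABC}: card=2000; try (A,hash)→2020, (C,hash)→2320, (B,hash)→2560, (A,nl_idx)→5900, (A,merge)→6040, (B,merge)→9960 …(+4); best=2020 via (A,hash)
  {ABDE}: card=200; try (D,hash)→2560, (B,hash)→2860, (D,nl_idx)→3160, (A,hash)→3320, (D,merge)→3910, (B,merge)→6760 …(+8); best=2560 via (D,hash)
  {ACDE}: card=500; try (D,hash)→1360, (C,hash)→1660, (A,hash)→2220, (D,nl_idx)→2260, (D,merge)→2710, (A,nl_idx)→4000 …(+8); best=1360 via (D,hash)
  {BCDE}: card=400; try (D,hash)→2000, (C,hash)→2400, (B,hash)→2500, (D,nl_idx)→3800, (E,hash)→4200, (D,merge)→5350 …(+7); best=2000 via (D,hash)
  {ABCE}: card=100; try (C,hash)→2160, (B,hash)→2160, (A,hash)→2520, (B,merge)→3160, (C,merge)→3680, (A,nl_idx)→3900 …(+7); best=2160 via (C,hash)
  {ABCD}: card=5000; try (D,hash)→4620, (A,hash)→5120, (C,hash)→6920, (B,hash)→13160, (D,nl_idx)→19020, (A,nl_idx)→24000 …(+8); best=4620 via (D,hash)
  {ABCDE}: card=50; try (D,nl_idx)→2810, (D,hash)→2860, (C,hash)→2960, (B,hash)→3260, (D,merge)→3310, (A,hash)→3520 …(+11); best=2810 via (D,nl_idx)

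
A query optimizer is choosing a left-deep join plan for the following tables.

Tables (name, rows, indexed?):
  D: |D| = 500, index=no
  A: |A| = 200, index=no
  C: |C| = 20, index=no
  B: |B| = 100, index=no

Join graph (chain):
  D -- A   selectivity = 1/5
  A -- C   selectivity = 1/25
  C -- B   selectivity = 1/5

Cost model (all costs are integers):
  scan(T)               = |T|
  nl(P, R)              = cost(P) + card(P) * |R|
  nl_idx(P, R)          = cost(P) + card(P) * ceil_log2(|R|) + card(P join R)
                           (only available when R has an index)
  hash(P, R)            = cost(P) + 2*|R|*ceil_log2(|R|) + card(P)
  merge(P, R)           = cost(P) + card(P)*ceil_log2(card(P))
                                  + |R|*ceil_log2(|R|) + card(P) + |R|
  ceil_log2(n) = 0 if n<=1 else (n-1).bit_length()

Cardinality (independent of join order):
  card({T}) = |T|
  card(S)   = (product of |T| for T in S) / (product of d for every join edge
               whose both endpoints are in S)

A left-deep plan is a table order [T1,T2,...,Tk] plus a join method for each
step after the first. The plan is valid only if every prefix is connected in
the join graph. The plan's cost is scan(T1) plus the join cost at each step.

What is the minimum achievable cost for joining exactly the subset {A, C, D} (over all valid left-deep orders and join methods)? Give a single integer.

7040

Selinger DP over subsets of {A,C,D}:
  {D}: scan cost=500, card=500
  {A}: scan cost=200, card=200
  {C}: scan cost=20, card=20
  {AD}: card=20000; try (A,hash)→4200, (D,merge)→7000, (A,merge)→7300, (D,hash)→9400, (D,nl)→100200, (A,nl)→100500; best=4200 via (A,hash)
  {AC}: card=160; try (C,hash)→600, (A,merge)→1940, (C,merge)→2120, (A,hash)→3240, (A,nl)→4020, (C,nl)→4200; best=600 via (C,hash)
  {ACD}: card=16000; try (D,merge)→7040, (D,hash)→9760, (C,hash)→24400, (D,nl)→80600, (C,merge)→324320, (C,nl)→404200; best=7040 via (D,merge)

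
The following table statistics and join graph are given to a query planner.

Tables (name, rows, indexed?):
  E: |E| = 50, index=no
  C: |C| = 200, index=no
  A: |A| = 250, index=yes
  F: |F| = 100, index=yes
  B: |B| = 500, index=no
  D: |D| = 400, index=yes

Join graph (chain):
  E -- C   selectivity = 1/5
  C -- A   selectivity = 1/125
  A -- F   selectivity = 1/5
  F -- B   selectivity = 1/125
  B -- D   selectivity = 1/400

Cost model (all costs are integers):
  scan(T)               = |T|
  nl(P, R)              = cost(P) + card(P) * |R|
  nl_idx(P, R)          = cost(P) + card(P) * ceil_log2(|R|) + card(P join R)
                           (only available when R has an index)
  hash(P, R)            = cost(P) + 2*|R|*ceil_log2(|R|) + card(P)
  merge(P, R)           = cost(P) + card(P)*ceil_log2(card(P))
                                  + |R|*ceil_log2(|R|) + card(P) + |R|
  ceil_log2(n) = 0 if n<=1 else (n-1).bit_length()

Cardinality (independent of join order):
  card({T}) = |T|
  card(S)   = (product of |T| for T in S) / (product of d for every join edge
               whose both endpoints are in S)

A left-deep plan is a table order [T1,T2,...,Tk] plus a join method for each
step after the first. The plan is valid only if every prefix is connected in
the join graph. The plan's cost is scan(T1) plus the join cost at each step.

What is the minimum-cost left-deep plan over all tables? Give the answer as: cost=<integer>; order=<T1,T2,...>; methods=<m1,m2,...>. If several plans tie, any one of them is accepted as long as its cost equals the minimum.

cost=66600; order=B,F,D,A,C,E; methods=hash,nl_idx,hash,hash,hash

Selinger DP (subsets sized 1..n):
  {E}: scan cost=50, card=50
  {C}: scan cost=200, card=200
  {A}: scan cost=250, card=250
  {F}: scan cost=100, card=100
  {B}: scan cost=500, card=500
  {D}: scan cost=400, card=400
  {CE}: card=2000; try (E,hash)→1000, (C,merge)→2200, (E,merge)→2350, (C,hash)→3300, (C,nl)→10050, (E,nl)→10200; best=1000 via (E,hash)
  {AC}: card=400; try (A,nl_idx)→2200, (C,hash)→3700, (A,merge)→4250, (C,merge)→4300, (A,hash)→4400, (A,nl)→50200 …(+1); best=2200 via (A,nl_idx)
  {AF}: card=5000; try (F,hash)→1900, (A,merge)→3150, (F,merge)→3300, (A,hash)→4200, (A,nl_idx)→5900, (F,nl_idx)→7000 …(+2); best=1900 via (F,hash)
  {BF}: card=400; try (F,hash)→2400, (F,nl_idx)→4400, (B,merge)→5900, (F,merge)→6300, (B,hash)→9200, (B,nl)→50100 …(+1); best=2400 via (F,hash)
  {BD}: card=500; try (D,nl_idx)→5500, (D,hash)→8200, (B,merge)→9400, (D,merge)→9500, (B,hash)→9800, (B,nl)→200400 …(+1); best=5500 via (D,nl_idx)
  {ACE}: card=4000; try (E,hash)→3200, (E,merge)→6550, (A,hash)→7000, (A,nl_idx)→21000, (E,nl)→22200, (A,merge)→27250 …(+1); best=3200 via (E,hash)
  {ACF}: card=8000; try (F,hash)→4000, (F,merge)→7000, (C,hash)→10100, (F,nl_idx)→13000, (F,nl)→42200, (C,merge)→73700 …(+1); best=4000 via (F,hash)
  {ABF}: card=20000; try (A,hash)→6800, (A,merge)→8650, (B,hash)→15900, (A,nl_idx)→25600, (B,merge)→76900, (A,nl)→102400 …(+1); best=6800 via (A,hash)
  {BDF}: card=400; try (D,nl_idx)→6400, (F,hash)→7400, (F,nl_idx)→9400, (D,hash)→10000, (D,merge)→10400, (F,merge)→11300 …(+2); best=6400 via (D,nl_idx)
  {ACEF}: card=80000; try (F,hash)→8600, (E,hash)→12600, (F,merge)→56000, (F,nl_idx)→111200, (E,merge)→116350, (F,nl)→403200 …(+1); best=8600 via (F,hash)
  {ABCF}: card=32000; try (B,hash)→21000, (C,hash)→30000, (B,merge)→121000, (C,merge)→328600, (B,nl)→4004000, (C,nl)→4006800; best=21000 via (B,hash)
  {ABDF}: card=20000; try (A,hash)→10800, (A,merge)→12650, (A,nl_idx)→29600, (D,hash)→34000, (A,nl)→106400, (D,nl_idx)→206800 …(+2); best=10800 via (A,hash)
  {ABCEF}: card=320000; try (E,hash)→53600, (B,hash)→97600, (E,merge)→533350, (B,merge)→1453600, (E,nl)→1621000, (B,nl)→40008600; best=53600 via (E,hash)
  {ABCDF}: card=32000; try (C,hash)→34000, (D,hash)→60200, (C,merge)→332600, (D,nl_idx)→341000, (D,merge)→537000, (C,nl)→4010800 …(+1); best=34000 via (C,hash)
  {ABCDEF}: card=320000; try (E,hash)→66600, (D,hash)→380800, (E,merge)→546350, (E,nl)→1634000, (D,nl_idx)→3253600, (D,merge)→6457600 …(+1); best=66600 via (E,hash)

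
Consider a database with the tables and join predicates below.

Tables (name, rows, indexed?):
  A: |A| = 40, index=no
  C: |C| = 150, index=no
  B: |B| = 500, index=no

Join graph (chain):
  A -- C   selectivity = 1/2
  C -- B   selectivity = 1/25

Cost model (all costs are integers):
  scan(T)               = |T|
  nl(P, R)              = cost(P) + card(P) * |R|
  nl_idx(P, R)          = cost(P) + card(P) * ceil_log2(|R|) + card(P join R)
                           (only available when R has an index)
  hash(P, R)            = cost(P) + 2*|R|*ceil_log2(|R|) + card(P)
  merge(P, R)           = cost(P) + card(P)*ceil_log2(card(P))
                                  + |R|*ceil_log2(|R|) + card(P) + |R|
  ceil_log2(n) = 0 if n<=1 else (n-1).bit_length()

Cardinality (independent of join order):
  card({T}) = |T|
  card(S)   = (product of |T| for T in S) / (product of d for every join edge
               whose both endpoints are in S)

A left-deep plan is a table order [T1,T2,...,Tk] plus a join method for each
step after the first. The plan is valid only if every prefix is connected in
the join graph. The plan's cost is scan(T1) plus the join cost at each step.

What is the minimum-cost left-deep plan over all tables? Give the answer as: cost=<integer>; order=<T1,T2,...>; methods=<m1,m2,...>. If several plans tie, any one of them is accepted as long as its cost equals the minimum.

cost=6880; order=B,C,A; methods=hash,hash

Selinger DP (subsets sized 1..n):
  {A}: scan cost=40, card=40
  {C}: scan cost=150, card=150
  {B}: scan cost=500, card=500
  {AC}: card=3000; try (A,hash)→780, (C,merge)→1670, (A,merge)→1780, (C,hash)→2480, (C,nl)→6040, (A,nl)→6150; best=780 via (A,hash)
  {BC}: card=3000; try (C,hash)→3400, (B,merge)→6500, (C,merge)→6850, (B,hash)→9300, (B,nl)→75150, (C,nl)→75500; best=3400 via (C,hash)
  {ABC}: card=60000; try (A,hash)→6880, (B,hash)→12780, (A,merge)→42680, (B,merge)→44780, (A,nl)→123400, (B,nl)→1500780; best=6880 via (A,hash)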